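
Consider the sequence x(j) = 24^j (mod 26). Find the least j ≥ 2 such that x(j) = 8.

We have x(1) = 24,  x(2) = 4,  x(3) = 18,  x(4) = 16,  x(5) = 20,  x(6) = 12,  x(7) = 2,  x(8) = 22,  x(9) = 8,  x(10) = 10,  x(11) = 6,  x(12) = 14,  x(13) = 24.
Since x(13) = x(1) = 24, the sequence is periodic with period 12.
The value 8 first appears (with j ≥ 2) at x(9).

9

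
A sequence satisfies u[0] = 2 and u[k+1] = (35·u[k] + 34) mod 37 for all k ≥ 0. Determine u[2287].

Listing terms: u[0] = 2,  u[1] = 30,  u[2] = 11,  u[3] = 12,  u[4] = 10,  u[5] = 14,  u[6] = 6,  u[7] = 22,  u[8] = 27,  u[9] = 17,  u[10] = 0,  u[11] = 34,  u[12] = 3,  u[13] = 28,  u[14] = 15,  u[15] = 4,  u[16] = 26,  u[17] = 19,  u[18] = 33,  u[19] = 5,  u[20] = 24,  u[21] = 23,  u[22] = 25,  u[23] = 21,  u[24] = 29,  u[25] = 13,  u[26] = 8,  u[27] = 18,  u[28] = 35,  u[29] = 1,  u[30] = 32,  u[31] = 7,  u[32] = 20,  u[33] = 31,  u[34] = 9,  u[35] = 16,  u[36] = 2.
Since u[36] = u[0] = 2, the sequence is periodic with period 36.
So u[2287] = u[0 + ((2287-0) mod 36)] = u[19] = 5.

5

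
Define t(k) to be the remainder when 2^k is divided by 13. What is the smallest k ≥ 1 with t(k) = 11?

7

Computing terms: t(0) = 1; t(1) = 2; t(2) = 4; t(3) = 8; t(4) = 3; t(5) = 6; t(6) = 12; t(7) = 11; t(8) = 9; t(9) = 5; t(10) = 10; t(11) = 7; t(12) = 1.
The sequence repeats with period 12.
The value 11 first appears (with k ≥ 1) at t(7).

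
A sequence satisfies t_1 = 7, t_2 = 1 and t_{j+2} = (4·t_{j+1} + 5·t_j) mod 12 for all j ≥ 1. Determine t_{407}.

11

Computing terms: t_1 = 7, t_2 = 1, t_3 = 3, t_4 = 5, t_5 = 11, t_6 = 9, t_7 = 7, t_8 = 1.
Since (t_7, t_8) = (t_1, t_2) = (7, 1) (two consecutive terms determine the rest), the sequence is periodic with period 6.
(407 - 1) mod 6 = 4, so t_{407} = t_5 = 11.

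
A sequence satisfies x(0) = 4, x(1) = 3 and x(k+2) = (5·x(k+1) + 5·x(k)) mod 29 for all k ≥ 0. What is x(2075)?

Listing terms: x(0) = 4, x(1) = 3, x(2) = 6, x(3) = 16, x(4) = 23, x(5) = 21, x(6) = 17, x(7) = 16, x(8) = 20, x(9) = 6, x(10) = 14, x(11) = 13, x(12) = 19, x(13) = 15, x(14) = 25, x(15) = 26, x(16) = 23, x(17) = 13, x(18) = 6, x(19) = 8, x(20) = 12, x(21) = 13, x(22) = 9, x(23) = 23, x(24) = 15, x(25) = 16, x(26) = 10, x(27) = 14, x(28) = 4, x(29) = 3.
Since (x(28), x(29)) = (x(0), x(1)) = (4, 3) (two consecutive terms determine the rest), the sequence is periodic with period 28.
So x(2075) = x(0 + ((2075-0) mod 28)) = x(3) = 16.

16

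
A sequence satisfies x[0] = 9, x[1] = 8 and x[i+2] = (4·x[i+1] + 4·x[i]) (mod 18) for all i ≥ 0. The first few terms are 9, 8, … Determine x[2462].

4

Computing terms: x[0] = 9,  x[1] = 8,  x[2] = 14,  x[3] = 16,  x[4] = 12,  x[5] = 4,  x[6] = 10,  x[7] = 2,  x[8] = 12,  x[9] = 2,  x[10] = 2,  x[11] = 16,  x[12] = 0,  x[13] = 10,  x[14] = 4,  x[15] = 2,  x[16] = 6,  x[17] = 14,  x[18] = 8,  x[19] = 16,  x[20] = 6,  x[21] = 16,  x[22] = 16,  x[23] = 2,  x[24] = 0,  x[25] = 8,  x[26] = 14.
Since (x[25], x[26]) = (x[1], x[2]) = (8, 14) (two consecutive terms determine the rest), the sequence is eventually periodic: after a pre-period of length 1 it cycles with period 24.
For i ≥ 1, x[i] depends only on (i - 1) mod 24. (2462 - 1) mod 24 = 13, so x[2462] = x[14] = 4.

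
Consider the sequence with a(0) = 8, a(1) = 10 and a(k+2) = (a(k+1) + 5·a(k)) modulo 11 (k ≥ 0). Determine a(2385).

8

We have a(0) = 8; a(1) = 10; a(2) = 6; a(3) = 1; a(4) = 9; a(5) = 3; a(6) = 4; a(7) = 8; a(8) = 6; a(9) = 2; a(10) = 10; a(11) = 9; a(12) = 4; a(13) = 5; a(14) = 3; a(15) = 6; a(16) = 10; a(17) = 7; a(18) = 2; a(19) = 4; a(20) = 3; a(21) = 1; a(22) = 5; a(23) = 10; a(24) = 2; a(25) = 8; a(26) = 7; a(27) = 3; a(28) = 5; a(29) = 9; a(30) = 1; a(31) = 2; a(32) = 7; a(33) = 6; a(34) = 8; a(35) = 5; a(36) = 1; a(37) = 4; a(38) = 9; a(39) = 7; a(40) = 8; a(41) = 10.
Since (a(40), a(41)) = (a(0), a(1)) = (8, 10) (two consecutive terms determine the rest), the sequence is periodic with period 40.
So a(2385) = a(0 + ((2385-0) mod 40)) = a(25) = 8.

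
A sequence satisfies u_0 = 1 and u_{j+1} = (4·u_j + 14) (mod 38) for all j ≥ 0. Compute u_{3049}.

Computing terms: u_0 = 1, u_1 = 18, u_2 = 10, u_3 = 16, u_4 = 2, u_5 = 22, u_6 = 26, u_7 = 4, u_8 = 30, u_9 = 20, u_{10} = 18.
Since u_{10} = u_1 = 18, the sequence is eventually periodic: after a pre-period of length 1 it cycles with period 9.
For j ≥ 1, u_j depends only on (j - 1) mod 9. (3049 - 1) mod 9 = 6, so u_{3049} = u_7 = 4.

4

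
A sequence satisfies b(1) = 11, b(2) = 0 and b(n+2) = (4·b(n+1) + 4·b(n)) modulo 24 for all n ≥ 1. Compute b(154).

0

b(1) = 11,  b(2) = 0,  b(3) = 20,  b(4) = 8,  b(5) = 16,  b(6) = 0,  b(7) = 16,  b(8) = 16,  b(9) = 8,  b(10) = 0,  b(11) = 8,  b(12) = 8,  b(13) = 16.
Since (b(12), b(13)) = (b(4), b(5)) = (8, 16) (two consecutive terms determine the rest), the sequence is eventually periodic: after a pre-period of length 3 it cycles with period 8.
For n ≥ 4, b(n) depends only on (n - 4) mod 8. (154 - 4) mod 8 = 6, so b(154) = b(10) = 0.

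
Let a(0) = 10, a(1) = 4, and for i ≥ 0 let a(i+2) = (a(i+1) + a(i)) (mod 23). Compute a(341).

Listing terms: a(0) = 10,  a(1) = 4,  a(2) = 14,  a(3) = 18,  a(4) = 9,  a(5) = 4,  a(6) = 13,  a(7) = 17,  a(8) = 7,  a(9) = 1,  a(10) = 8,  a(11) = 9,  a(12) = 17,  a(13) = 3,  a(14) = 20,  a(15) = 0,  a(16) = 20,  a(17) = 20,  a(18) = 17,  a(19) = 14,  a(20) = 8,  a(21) = 22,  a(22) = 7,  a(23) = 6,  a(24) = 13,  a(25) = 19,  a(26) = 9,  a(27) = 5,  a(28) = 14,  a(29) = 19,  a(30) = 10,  a(31) = 6,  a(32) = 16,  a(33) = 22,  a(34) = 15,  a(35) = 14,  a(36) = 6,  a(37) = 20,  a(38) = 3,  a(39) = 0,  a(40) = 3,  a(41) = 3,  a(42) = 6,  a(43) = 9,  a(44) = 15,  a(45) = 1,  a(46) = 16,  a(47) = 17,  a(48) = 10,  a(49) = 4.
The sequence repeats with period 48.
(341 - 0) mod 48 = 5, so a(341) = a(5) = 4.

4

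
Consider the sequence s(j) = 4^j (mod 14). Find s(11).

2

Listing terms: s(0) = 1; s(1) = 4; s(2) = 2; s(3) = 8; s(4) = 4.
Since s(4) = s(1) = 4, the sequence is eventually periodic: after a pre-period of length 1 it cycles with period 3.
For j ≥ 1, s(j) depends only on (j - 1) mod 3. (11 - 1) mod 3 = 1, so s(11) = s(2) = 2.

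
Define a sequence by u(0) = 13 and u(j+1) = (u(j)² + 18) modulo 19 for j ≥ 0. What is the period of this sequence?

u(0) = 13, u(1) = 16, u(2) = 8, u(3) = 6, u(4) = 16.
Since u(4) = u(1) = 16, the sequence is eventually periodic: after a pre-period of length 1 it cycles with period 3.

3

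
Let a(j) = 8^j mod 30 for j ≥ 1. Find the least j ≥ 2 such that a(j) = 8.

5

a(1) = 8; a(2) = 4; a(3) = 2; a(4) = 16; a(5) = 8.
Since a(5) = a(1) = 8, the sequence is periodic with period 4.
The value 8 next appears (with j ≥ 2) at a(5).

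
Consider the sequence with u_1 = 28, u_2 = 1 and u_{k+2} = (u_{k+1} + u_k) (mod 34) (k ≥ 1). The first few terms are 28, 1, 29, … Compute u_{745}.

Computing terms: u_1 = 28, u_2 = 1, u_3 = 29, u_4 = 30, u_5 = 25, u_6 = 21, u_7 = 12, u_8 = 33, u_9 = 11, u_{10} = 10, u_{11} = 21, u_{12} = 31, u_{13} = 18, u_{14} = 15, u_{15} = 33, u_{16} = 14, u_{17} = 13, u_{18} = 27, u_{19} = 6, u_{20} = 33, u_{21} = 5, u_{22} = 4, u_{23} = 9, u_{24} = 13, u_{25} = 22, u_{26} = 1, u_{27} = 23, u_{28} = 24, u_{29} = 13, u_{30} = 3, u_{31} = 16, u_{32} = 19, u_{33} = 1, u_{34} = 20, u_{35} = 21, u_{36} = 7, u_{37} = 28, u_{38} = 1.
Since (u_{37}, u_{38}) = (u_1, u_2) = (28, 1) (two consecutive terms determine the rest), the sequence is periodic with period 36.
(745 - 1) mod 36 = 24, so u_{745} = u_{25} = 22.

22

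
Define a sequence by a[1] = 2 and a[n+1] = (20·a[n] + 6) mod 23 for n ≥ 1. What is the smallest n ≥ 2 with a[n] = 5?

18

Computing terms: a[1] = 2,  a[2] = 0,  a[3] = 6,  a[4] = 11,  a[5] = 19,  a[6] = 18,  a[7] = 21,  a[8] = 12,  a[9] = 16,  a[10] = 4,  a[11] = 17,  a[12] = 1,  a[13] = 3,  a[14] = 20,  a[15] = 15,  a[16] = 7,  a[17] = 8,  a[18] = 5,  a[19] = 14,  a[20] = 10,  a[21] = 22,  a[22] = 9,  a[23] = 2.
Since a[23] = a[1] = 2, the sequence is periodic with period 22.
The value 5 first appears (with n ≥ 2) at a[18].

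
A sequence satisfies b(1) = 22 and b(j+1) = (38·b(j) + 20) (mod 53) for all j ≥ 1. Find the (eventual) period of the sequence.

Listing terms: b(1) = 22, b(2) = 8, b(3) = 6, b(4) = 36, b(5) = 10, b(6) = 29, b(7) = 9, b(8) = 44, b(9) = 49, b(10) = 27, b(11) = 39, b(12) = 18, b(13) = 15, b(14) = 7, b(15) = 21, b(16) = 23, b(17) = 46, b(18) = 19, b(19) = 0, b(20) = 20, b(21) = 38, b(22) = 33, b(23) = 2, b(24) = 43, b(25) = 11, b(26) = 14, b(27) = 22.
Since b(27) = b(1) = 22, the sequence is periodic with period 26.

26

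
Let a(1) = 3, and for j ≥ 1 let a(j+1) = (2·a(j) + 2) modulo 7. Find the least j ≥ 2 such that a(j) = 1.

2

We have a(1) = 3; a(2) = 1; a(3) = 4; a(4) = 3.
Since a(4) = a(1) = 3, the sequence is periodic with period 3.
The value 1 first appears (with j ≥ 2) at a(2).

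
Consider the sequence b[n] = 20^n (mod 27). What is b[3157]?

11

b[1] = 20; b[2] = 22; b[3] = 8; b[4] = 25; b[5] = 14; b[6] = 10; b[7] = 11; b[8] = 4; b[9] = 26; b[10] = 7; b[11] = 5; b[12] = 19; b[13] = 2; b[14] = 13; b[15] = 17; b[16] = 16; b[17] = 23; b[18] = 1; b[19] = 20.
The sequence repeats with period 18.
So b[3157] = b[1 + ((3157-1) mod 18)] = b[7] = 11.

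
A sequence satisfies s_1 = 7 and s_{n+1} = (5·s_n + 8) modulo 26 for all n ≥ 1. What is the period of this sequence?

4

s_1 = 7,  s_2 = 17,  s_3 = 15,  s_4 = 5,  s_5 = 7.
Since s_5 = s_1 = 7, the sequence is periodic with period 4.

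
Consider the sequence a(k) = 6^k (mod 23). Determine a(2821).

a(1) = 6, a(2) = 13, a(3) = 9, a(4) = 8, a(5) = 2, a(6) = 12, a(7) = 3, a(8) = 18, a(9) = 16, a(10) = 4, a(11) = 1, a(12) = 6.
The sequence repeats with period 11.
(2821 - 1) mod 11 = 4, so a(2821) = a(5) = 2.

2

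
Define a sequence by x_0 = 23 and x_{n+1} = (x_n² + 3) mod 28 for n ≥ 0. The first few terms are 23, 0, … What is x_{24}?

x_0 = 23, x_1 = 0, x_2 = 3, x_3 = 12, x_4 = 7, x_5 = 24, x_6 = 19, x_7 = 0.
Since x_7 = x_1 = 0, the sequence is eventually periodic: after a pre-period of length 1 it cycles with period 6.
For n ≥ 1, x_n depends only on (n - 1) mod 6. (24 - 1) mod 6 = 5, so x_{24} = x_6 = 19.

19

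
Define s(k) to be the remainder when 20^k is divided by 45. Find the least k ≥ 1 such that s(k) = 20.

s(0) = 1,  s(1) = 20,  s(2) = 40,  s(3) = 35,  s(4) = 25,  s(5) = 5,  s(6) = 10,  s(7) = 20.
Since s(7) = s(1) = 20, the sequence is eventually periodic: after a pre-period of length 1 it cycles with period 6.
The value 20 first appears (with k ≥ 1) at s(1).

1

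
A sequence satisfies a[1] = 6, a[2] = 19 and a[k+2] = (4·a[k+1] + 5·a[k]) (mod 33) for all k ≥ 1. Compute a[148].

18

Computing terms: a[1] = 6, a[2] = 19, a[3] = 7, a[4] = 24, a[5] = 32, a[6] = 17, a[7] = 30, a[8] = 7, a[9] = 13, a[10] = 21, a[11] = 17, a[12] = 8, a[13] = 18, a[14] = 13, a[15] = 10, a[16] = 6, a[17] = 8, a[18] = 29, a[19] = 24, a[20] = 10, a[21] = 28, a[22] = 30, a[23] = 29, a[24] = 2, a[25] = 21, a[26] = 28, a[27] = 19, a[28] = 18, a[29] = 2, a[30] = 32, a[31] = 6, a[32] = 19.
The sequence repeats with period 30.
(148 - 1) mod 30 = 27, so a[148] = a[28] = 18.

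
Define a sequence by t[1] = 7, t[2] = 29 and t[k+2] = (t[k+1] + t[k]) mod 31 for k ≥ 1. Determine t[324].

Computing terms: t[1] = 7; t[2] = 29; t[3] = 5; t[4] = 3; t[5] = 8; t[6] = 11; t[7] = 19; t[8] = 30; t[9] = 18; t[10] = 17; t[11] = 4; t[12] = 21; t[13] = 25; t[14] = 15; t[15] = 9; t[16] = 24; t[17] = 2; t[18] = 26; t[19] = 28; t[20] = 23; t[21] = 20; t[22] = 12; t[23] = 1; t[24] = 13; t[25] = 14; t[26] = 27; t[27] = 10; t[28] = 6; t[29] = 16; t[30] = 22; t[31] = 7; t[32] = 29.
The sequence repeats with period 30.
So t[324] = t[1 + ((324-1) mod 30)] = t[24] = 13.

13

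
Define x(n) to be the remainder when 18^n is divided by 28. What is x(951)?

We have x(1) = 18,  x(2) = 16,  x(3) = 8,  x(4) = 4,  x(5) = 16.
Since x(5) = x(2) = 16, the sequence is eventually periodic: after a pre-period of length 1 it cycles with period 3.
For n ≥ 2, x(n) depends only on (n - 2) mod 3. (951 - 2) mod 3 = 1, so x(951) = x(3) = 8.

8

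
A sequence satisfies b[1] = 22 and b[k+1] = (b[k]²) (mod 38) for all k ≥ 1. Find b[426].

4

Listing terms: b[1] = 22; b[2] = 28; b[3] = 24; b[4] = 6; b[5] = 36; b[6] = 4; b[7] = 16; b[8] = 28.
Since b[8] = b[2] = 28, the sequence is eventually periodic: after a pre-period of length 1 it cycles with period 6.
For k ≥ 2, b[k] depends only on (k - 2) mod 6. (426 - 2) mod 6 = 4, so b[426] = b[6] = 4.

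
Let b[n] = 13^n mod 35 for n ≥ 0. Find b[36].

b[0] = 1,  b[1] = 13,  b[2] = 29,  b[3] = 27,  b[4] = 1.
Since b[4] = b[0] = 1, the sequence is periodic with period 4.
(36 - 0) mod 4 = 0, so b[36] = b[0] = 1.

1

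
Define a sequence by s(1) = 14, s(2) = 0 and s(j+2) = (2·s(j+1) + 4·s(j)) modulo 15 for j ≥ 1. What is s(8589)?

Computing terms: s(1) = 14; s(2) = 0; s(3) = 11; s(4) = 7; s(5) = 13; s(6) = 9; s(7) = 10; s(8) = 11; s(9) = 2; s(10) = 3; s(11) = 14; s(12) = 10; s(13) = 1; s(14) = 12; s(15) = 13; s(16) = 14; s(17) = 5; s(18) = 6; s(19) = 2; s(20) = 13; s(21) = 4; s(22) = 0; s(23) = 1; s(24) = 2; s(25) = 8; s(26) = 9; s(27) = 5; s(28) = 1; s(29) = 7; s(30) = 3; s(31) = 4; s(32) = 5; s(33) = 11; s(34) = 12; s(35) = 8; s(36) = 4; s(37) = 10; s(38) = 6; s(39) = 7; s(40) = 8; s(41) = 14; s(42) = 0.
The sequence repeats with period 40.
(8589 - 1) mod 40 = 28, so s(8589) = s(29) = 7.

7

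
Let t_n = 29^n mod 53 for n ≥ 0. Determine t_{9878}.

15

Listing terms: t_0 = 1; t_1 = 29; t_2 = 46; t_3 = 9; t_4 = 49; t_5 = 43; t_6 = 28; t_7 = 17; t_8 = 16; t_9 = 40; t_{10} = 47; t_{11} = 38; t_{12} = 42; t_{13} = 52; t_{14} = 24; t_{15} = 7; t_{16} = 44; t_{17} = 4; t_{18} = 10; t_{19} = 25; t_{20} = 36; t_{21} = 37; t_{22} = 13; t_{23} = 6; t_{24} = 15; t_{25} = 11; t_{26} = 1.
Since t_{26} = t_0 = 1, the sequence is periodic with period 26.
So t_{9878} = t_{0 + ((9878-0) mod 26)} = t_{24} = 15.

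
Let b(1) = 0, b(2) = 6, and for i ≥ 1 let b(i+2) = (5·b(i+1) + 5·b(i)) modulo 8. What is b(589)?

b(1) = 0; b(2) = 6; b(3) = 6; b(4) = 4; b(5) = 2; b(6) = 6; b(7) = 0; b(8) = 6.
The sequence repeats with period 6.
So b(589) = b(1 + ((589-1) mod 6)) = b(1) = 0.

0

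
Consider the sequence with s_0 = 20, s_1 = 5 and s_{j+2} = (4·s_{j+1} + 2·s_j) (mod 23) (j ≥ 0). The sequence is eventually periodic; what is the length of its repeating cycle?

Computing terms: s_0 = 20, s_1 = 5, s_2 = 14, s_3 = 20, s_4 = 16, s_5 = 12, s_6 = 11, s_7 = 22, s_8 = 18, s_9 = 1, s_{10} = 17, s_{11} = 1, s_{12} = 15, s_{13} = 16, s_{14} = 2, s_{15} = 17, s_{16} = 3, s_{17} = 0, s_{18} = 6, s_{19} = 1, s_{20} = 16, s_{21} = 20, s_{22} = 20, s_{23} = 5.
The sequence repeats with period 22.

22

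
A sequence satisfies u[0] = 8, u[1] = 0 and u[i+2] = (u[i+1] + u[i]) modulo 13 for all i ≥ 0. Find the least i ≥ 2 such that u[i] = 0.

8

Listing terms: u[0] = 8; u[1] = 0; u[2] = 8; u[3] = 8; u[4] = 3; u[5] = 11; u[6] = 1; u[7] = 12; u[8] = 0; u[9] = 12; u[10] = 12; u[11] = 11; u[12] = 10; u[13] = 8; u[14] = 5; u[15] = 0; u[16] = 5; u[17] = 5; u[18] = 10; u[19] = 2; u[20] = 12; u[21] = 1; u[22] = 0; u[23] = 1; u[24] = 1; u[25] = 2; u[26] = 3; u[27] = 5; u[28] = 8; u[29] = 0.
Since (u[28], u[29]) = (u[0], u[1]) = (8, 0) (two consecutive terms determine the rest), the sequence is periodic with period 28.
The value 0 first appears (with i ≥ 2) at u[8].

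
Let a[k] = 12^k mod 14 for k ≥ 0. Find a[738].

8

Listing terms: a[0] = 1; a[1] = 12; a[2] = 4; a[3] = 6; a[4] = 2; a[5] = 10; a[6] = 8; a[7] = 12.
Since a[7] = a[1] = 12, the sequence is eventually periodic: after a pre-period of length 1 it cycles with period 6.
For k ≥ 1, a[k] depends only on (k - 1) mod 6. (738 - 1) mod 6 = 5, so a[738] = a[6] = 8.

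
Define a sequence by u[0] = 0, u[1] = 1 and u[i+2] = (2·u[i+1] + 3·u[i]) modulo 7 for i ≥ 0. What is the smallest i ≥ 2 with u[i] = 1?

7

Listing terms: u[0] = 0; u[1] = 1; u[2] = 2; u[3] = 0; u[4] = 6; u[5] = 5; u[6] = 0; u[7] = 1.
The sequence repeats with period 6.
The value 1 next appears (with i ≥ 2) at u[7].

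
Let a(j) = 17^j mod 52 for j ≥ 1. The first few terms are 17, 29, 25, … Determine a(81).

25

We have a(1) = 17, a(2) = 29, a(3) = 25, a(4) = 9, a(5) = 49, a(6) = 1, a(7) = 17.
The sequence repeats with period 6.
So a(81) = a(1 + ((81-1) mod 6)) = a(3) = 25.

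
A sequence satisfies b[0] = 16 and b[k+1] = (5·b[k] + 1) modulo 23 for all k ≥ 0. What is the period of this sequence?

22

Listing terms: b[0] = 16, b[1] = 12, b[2] = 15, b[3] = 7, b[4] = 13, b[5] = 20, b[6] = 9, b[7] = 0, b[8] = 1, b[9] = 6, b[10] = 8, b[11] = 18, b[12] = 22, b[13] = 19, b[14] = 4, b[15] = 21, b[16] = 14, b[17] = 2, b[18] = 11, b[19] = 10, b[20] = 5, b[21] = 3, b[22] = 16.
The sequence repeats with period 22.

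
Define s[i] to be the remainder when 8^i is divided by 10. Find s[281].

8

We have s[0] = 1, s[1] = 8, s[2] = 4, s[3] = 2, s[4] = 6, s[5] = 8.
Since s[5] = s[1] = 8, the sequence is eventually periodic: after a pre-period of length 1 it cycles with period 4.
For i ≥ 1, s[i] depends only on (i - 1) mod 4. (281 - 1) mod 4 = 0, so s[281] = s[1] = 8.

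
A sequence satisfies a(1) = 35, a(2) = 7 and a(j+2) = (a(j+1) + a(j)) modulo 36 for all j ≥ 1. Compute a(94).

Computing terms: a(1) = 35,  a(2) = 7,  a(3) = 6,  a(4) = 13,  a(5) = 19,  a(6) = 32,  a(7) = 15,  a(8) = 11,  a(9) = 26,  a(10) = 1,  a(11) = 27,  a(12) = 28,  a(13) = 19,  a(14) = 11,  a(15) = 30,  a(16) = 5,  a(17) = 35,  a(18) = 4,  a(19) = 3,  a(20) = 7,  a(21) = 10,  a(22) = 17,  a(23) = 27,  a(24) = 8,  a(25) = 35,  a(26) = 7.
The sequence repeats with period 24.
(94 - 1) mod 24 = 21, so a(94) = a(22) = 17.

17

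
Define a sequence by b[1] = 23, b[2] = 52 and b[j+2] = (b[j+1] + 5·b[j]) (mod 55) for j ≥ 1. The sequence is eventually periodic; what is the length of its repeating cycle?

40

Computing terms: b[1] = 23; b[2] = 52; b[3] = 2; b[4] = 42; b[5] = 52; b[6] = 42; b[7] = 27; b[8] = 17; b[9] = 42; b[10] = 17; b[11] = 7; b[12] = 37; b[13] = 17; b[14] = 37; b[15] = 12; b[16] = 32; b[17] = 37; b[18] = 32; b[19] = 52; b[20] = 47; b[21] = 32; b[22] = 47; b[23] = 42; b[24] = 2; b[25] = 47; b[26] = 2; b[27] = 17; b[28] = 27; b[29] = 2; b[30] = 27; b[31] = 37; b[32] = 7; b[33] = 27; b[34] = 7; b[35] = 32; b[36] = 12; b[37] = 7; b[38] = 12; b[39] = 47; b[40] = 52; b[41] = 12; b[42] = 52; b[43] = 2.
Since (b[42], b[43]) = (b[2], b[3]) = (52, 2) (two consecutive terms determine the rest), the sequence is eventually periodic: after a pre-period of length 1 it cycles with period 40.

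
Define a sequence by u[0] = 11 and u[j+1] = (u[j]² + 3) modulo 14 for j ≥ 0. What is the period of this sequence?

We have u[0] = 11,  u[1] = 12,  u[2] = 7,  u[3] = 10,  u[4] = 5,  u[5] = 0,  u[6] = 3,  u[7] = 12.
Since u[7] = u[1] = 12, the sequence is eventually periodic: after a pre-period of length 1 it cycles with period 6.

6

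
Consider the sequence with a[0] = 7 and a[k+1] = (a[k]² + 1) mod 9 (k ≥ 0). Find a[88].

We have a[0] = 7, a[1] = 5, a[2] = 8, a[3] = 2, a[4] = 5.
Since a[4] = a[1] = 5, the sequence is eventually periodic: after a pre-period of length 1 it cycles with period 3.
For k ≥ 1, a[k] depends only on (k - 1) mod 3. (88 - 1) mod 3 = 0, so a[88] = a[1] = 5.

5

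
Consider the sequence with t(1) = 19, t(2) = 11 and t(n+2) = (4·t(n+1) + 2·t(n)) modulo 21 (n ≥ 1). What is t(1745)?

t(1) = 19, t(2) = 11, t(3) = 19, t(4) = 14, t(5) = 10, t(6) = 5, t(7) = 19, t(8) = 2, t(9) = 4, t(10) = 20, t(11) = 4, t(12) = 14, t(13) = 1, t(14) = 11, t(15) = 4, t(16) = 17, t(17) = 13, t(18) = 2, t(19) = 13, t(20) = 14, t(21) = 19, t(22) = 20, t(23) = 13, t(24) = 8, t(25) = 16, t(26) = 17, t(27) = 16, t(28) = 14, t(29) = 4, t(30) = 2, t(31) = 16, t(32) = 5, t(33) = 10, t(34) = 8, t(35) = 10, t(36) = 14, t(37) = 13, t(38) = 17, t(39) = 10, t(40) = 11, t(41) = 1, t(42) = 5, t(43) = 1, t(44) = 14, t(45) = 16, t(46) = 8, t(47) = 1, t(48) = 20, t(49) = 19, t(50) = 11.
Since (t(49), t(50)) = (t(1), t(2)) = (19, 11) (two consecutive terms determine the rest), the sequence is periodic with period 48.
So t(1745) = t(1 + ((1745-1) mod 48)) = t(17) = 13.

13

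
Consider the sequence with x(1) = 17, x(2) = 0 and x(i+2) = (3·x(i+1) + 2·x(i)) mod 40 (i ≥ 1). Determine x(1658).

We have x(1) = 17, x(2) = 0, x(3) = 34, x(4) = 22, x(5) = 14, x(6) = 6, x(7) = 6, x(8) = 30, x(9) = 22, x(10) = 6, x(11) = 22, x(12) = 38, x(13) = 38, x(14) = 30, x(15) = 6, x(16) = 38, x(17) = 6, x(18) = 14, x(19) = 14, x(20) = 30, x(21) = 38, x(22) = 14, x(23) = 38, x(24) = 22, x(25) = 22, x(26) = 30, x(27) = 14, x(28) = 22, x(29) = 14.
Since (x(28), x(29)) = (x(4), x(5)) = (22, 14) (two consecutive terms determine the rest), the sequence is eventually periodic: after a pre-period of length 3 it cycles with period 24.
For i ≥ 4, x(i) depends only on (i - 4) mod 24. (1658 - 4) mod 24 = 22, so x(1658) = x(26) = 30.

30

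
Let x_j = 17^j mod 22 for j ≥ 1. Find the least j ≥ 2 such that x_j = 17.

Listing terms: x_1 = 17; x_2 = 3; x_3 = 7; x_4 = 9; x_5 = 21; x_6 = 5; x_7 = 19; x_8 = 15; x_9 = 13; x_{10} = 1; x_{11} = 17.
The sequence repeats with period 10.
The value 17 next appears (with j ≥ 2) at x_{11}.

11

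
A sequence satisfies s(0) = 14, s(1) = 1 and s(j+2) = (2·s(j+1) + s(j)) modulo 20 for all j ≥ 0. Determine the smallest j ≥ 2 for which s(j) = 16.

2

We have s(0) = 14,  s(1) = 1,  s(2) = 16,  s(3) = 13,  s(4) = 2,  s(5) = 17,  s(6) = 16,  s(7) = 9,  s(8) = 14,  s(9) = 17,  s(10) = 8,  s(11) = 13,  s(12) = 14,  s(13) = 1.
Since (s(12), s(13)) = (s(0), s(1)) = (14, 1) (two consecutive terms determine the rest), the sequence is periodic with period 12.
The value 16 first appears (with j ≥ 2) at s(2).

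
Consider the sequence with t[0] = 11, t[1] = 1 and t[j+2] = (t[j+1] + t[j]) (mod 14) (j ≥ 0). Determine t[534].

7

Listing terms: t[0] = 11; t[1] = 1; t[2] = 12; t[3] = 13; t[4] = 11; t[5] = 10; t[6] = 7; t[7] = 3; t[8] = 10; t[9] = 13; t[10] = 9; t[11] = 8; t[12] = 3; t[13] = 11; t[14] = 0; t[15] = 11; t[16] = 11; t[17] = 8; t[18] = 5; t[19] = 13; t[20] = 4; t[21] = 3; t[22] = 7; t[23] = 10; t[24] = 3; t[25] = 13; t[26] = 2; t[27] = 1; t[28] = 3; t[29] = 4; t[30] = 7; t[31] = 11; t[32] = 4; t[33] = 1; t[34] = 5; t[35] = 6; t[36] = 11; t[37] = 3; t[38] = 0; t[39] = 3; t[40] = 3; t[41] = 6; t[42] = 9; t[43] = 1; t[44] = 10; t[45] = 11; t[46] = 7; t[47] = 4; t[48] = 11; t[49] = 1.
Since (t[48], t[49]) = (t[0], t[1]) = (11, 1) (two consecutive terms determine the rest), the sequence is periodic with period 48.
(534 - 0) mod 48 = 6, so t[534] = t[6] = 7.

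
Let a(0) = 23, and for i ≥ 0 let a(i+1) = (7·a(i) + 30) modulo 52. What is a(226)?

3

We have a(0) = 23,  a(1) = 35,  a(2) = 15,  a(3) = 31,  a(4) = 39,  a(5) = 43,  a(6) = 19,  a(7) = 7,  a(8) = 27,  a(9) = 11,  a(10) = 3,  a(11) = 51,  a(12) = 23.
The sequence repeats with period 12.
So a(226) = a(0 + ((226-0) mod 12)) = a(10) = 3.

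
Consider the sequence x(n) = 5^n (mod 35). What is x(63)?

20

Computing terms: x(1) = 5,  x(2) = 25,  x(3) = 20,  x(4) = 30,  x(5) = 10,  x(6) = 15,  x(7) = 5.
Since x(7) = x(1) = 5, the sequence is periodic with period 6.
(63 - 1) mod 6 = 2, so x(63) = x(3) = 20.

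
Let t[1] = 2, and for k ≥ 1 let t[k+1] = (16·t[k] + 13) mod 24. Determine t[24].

13

We have t[1] = 2,  t[2] = 21,  t[3] = 13,  t[4] = 5,  t[5] = 21.
Since t[5] = t[2] = 21, the sequence is eventually periodic: after a pre-period of length 1 it cycles with period 3.
For k ≥ 2, t[k] depends only on (k - 2) mod 3. (24 - 2) mod 3 = 1, so t[24] = t[3] = 13.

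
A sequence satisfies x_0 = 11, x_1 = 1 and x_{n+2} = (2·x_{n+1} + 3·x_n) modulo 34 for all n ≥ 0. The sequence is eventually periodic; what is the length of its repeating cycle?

16

We have x_0 = 11, x_1 = 1, x_2 = 1, x_3 = 5, x_4 = 13, x_5 = 7, x_6 = 19, x_7 = 25, x_8 = 5, x_9 = 17, x_{10} = 15, x_{11} = 13, x_{12} = 3, x_{13} = 11, x_{14} = 31, x_{15} = 27, x_{16} = 11, x_{17} = 1.
Since (x_{16}, x_{17}) = (x_0, x_1) = (11, 1) (two consecutive terms determine the rest), the sequence is periodic with period 16.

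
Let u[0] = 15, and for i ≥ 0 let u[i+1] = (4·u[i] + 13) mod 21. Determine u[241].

10

Computing terms: u[0] = 15,  u[1] = 10,  u[2] = 11,  u[3] = 15.
The sequence repeats with period 3.
(241 - 0) mod 3 = 1, so u[241] = u[1] = 10.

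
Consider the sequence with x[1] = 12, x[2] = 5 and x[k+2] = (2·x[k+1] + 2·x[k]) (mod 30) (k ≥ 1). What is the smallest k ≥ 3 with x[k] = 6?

Listing terms: x[1] = 12,  x[2] = 5,  x[3] = 4,  x[4] = 18,  x[5] = 14,  x[6] = 4,  x[7] = 6,  x[8] = 20,  x[9] = 22,  x[10] = 24,  x[11] = 2,  x[12] = 22,  x[13] = 18,  x[14] = 20,  x[15] = 16,  x[16] = 12,  x[17] = 26,  x[18] = 16,  x[19] = 24,  x[20] = 20,  x[21] = 28,  x[22] = 6,  x[23] = 8,  x[24] = 28,  x[25] = 12,  x[26] = 20,  x[27] = 4,  x[28] = 18.
Since (x[27], x[28]) = (x[3], x[4]) = (4, 18) (two consecutive terms determine the rest), the sequence is eventually periodic: after a pre-period of length 2 it cycles with period 24.
The value 6 first appears (with k ≥ 3) at x[7].

7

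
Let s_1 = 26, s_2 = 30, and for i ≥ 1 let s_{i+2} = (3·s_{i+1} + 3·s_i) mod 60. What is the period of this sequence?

Listing terms: s_1 = 26,  s_2 = 30,  s_3 = 48,  s_4 = 54,  s_5 = 6,  s_6 = 0,  s_7 = 18,  s_8 = 54,  s_9 = 36,  s_{10} = 30,  s_{11} = 18,  s_{12} = 24,  s_{13} = 6,  s_{14} = 30,  s_{15} = 48.
Since (s_{14}, s_{15}) = (s_2, s_3) = (30, 48) (two consecutive terms determine the rest), the sequence is eventually periodic: after a pre-period of length 1 it cycles with period 12.

12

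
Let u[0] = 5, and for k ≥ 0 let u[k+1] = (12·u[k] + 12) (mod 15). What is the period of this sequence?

4

Computing terms: u[0] = 5,  u[1] = 12,  u[2] = 6,  u[3] = 9,  u[4] = 0,  u[5] = 12.
Since u[5] = u[1] = 12, the sequence is eventually periodic: after a pre-period of length 1 it cycles with period 4.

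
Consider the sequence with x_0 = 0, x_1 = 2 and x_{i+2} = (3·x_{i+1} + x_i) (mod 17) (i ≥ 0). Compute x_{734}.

x_0 = 0, x_1 = 2, x_2 = 6, x_3 = 3, x_4 = 15, x_5 = 14, x_6 = 6, x_7 = 15, x_8 = 0, x_9 = 15, x_{10} = 11, x_{11} = 14, x_{12} = 2, x_{13} = 3, x_{14} = 11, x_{15} = 2, x_{16} = 0, x_{17} = 2.
The sequence repeats with period 16.
(734 - 0) mod 16 = 14, so x_{734} = x_{14} = 11.

11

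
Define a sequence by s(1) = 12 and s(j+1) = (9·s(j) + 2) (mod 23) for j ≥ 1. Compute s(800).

20

We have s(1) = 12, s(2) = 18, s(3) = 3, s(4) = 6, s(5) = 10, s(6) = 0, s(7) = 2, s(8) = 20, s(9) = 21, s(10) = 7, s(11) = 19, s(12) = 12.
The sequence repeats with period 11.
(800 - 1) mod 11 = 7, so s(800) = s(8) = 20.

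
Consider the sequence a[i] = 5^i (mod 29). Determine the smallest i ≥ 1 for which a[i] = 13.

11

a[0] = 1, a[1] = 5, a[2] = 25, a[3] = 9, a[4] = 16, a[5] = 22, a[6] = 23, a[7] = 28, a[8] = 24, a[9] = 4, a[10] = 20, a[11] = 13, a[12] = 7, a[13] = 6, a[14] = 1.
Since a[14] = a[0] = 1, the sequence is periodic with period 14.
The value 13 first appears (with i ≥ 1) at a[11].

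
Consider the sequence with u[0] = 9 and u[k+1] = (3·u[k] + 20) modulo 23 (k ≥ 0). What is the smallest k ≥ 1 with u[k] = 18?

We have u[0] = 9; u[1] = 1; u[2] = 0; u[3] = 20; u[4] = 11; u[5] = 7; u[6] = 18; u[7] = 5; u[8] = 12; u[9] = 10; u[10] = 4; u[11] = 9.
Since u[11] = u[0] = 9, the sequence is periodic with period 11.
The value 18 first appears (with k ≥ 1) at u[6].

6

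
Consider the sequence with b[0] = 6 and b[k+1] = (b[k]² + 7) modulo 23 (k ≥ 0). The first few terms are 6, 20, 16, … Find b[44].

15

Computing terms: b[0] = 6,  b[1] = 20,  b[2] = 16,  b[3] = 10,  b[4] = 15,  b[5] = 2,  b[6] = 11,  b[7] = 13,  b[8] = 15.
Since b[8] = b[4] = 15, the sequence is eventually periodic: after a pre-period of length 4 it cycles with period 4.
For k ≥ 4, b[k] depends only on (k - 4) mod 4. (44 - 4) mod 4 = 0, so b[44] = b[4] = 15.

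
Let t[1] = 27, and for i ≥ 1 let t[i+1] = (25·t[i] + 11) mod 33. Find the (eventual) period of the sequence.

Listing terms: t[1] = 27; t[2] = 26; t[3] = 1; t[4] = 3; t[5] = 20; t[6] = 16; t[7] = 15; t[8] = 23; t[9] = 25; t[10] = 9; t[11] = 5; t[12] = 4; t[13] = 12; t[14] = 14; t[15] = 31; t[16] = 27.
Since t[16] = t[1] = 27, the sequence is periodic with period 15.

15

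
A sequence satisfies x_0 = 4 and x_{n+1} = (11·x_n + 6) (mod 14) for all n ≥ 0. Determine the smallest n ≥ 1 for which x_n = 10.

2

We have x_0 = 4, x_1 = 8, x_2 = 10, x_3 = 4.
The sequence repeats with period 3.
The value 10 first appears (with n ≥ 1) at x_2.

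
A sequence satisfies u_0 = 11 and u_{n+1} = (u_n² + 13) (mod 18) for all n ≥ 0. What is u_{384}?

Listing terms: u_0 = 11; u_1 = 8; u_2 = 5; u_3 = 2; u_4 = 17; u_5 = 14; u_6 = 11.
Since u_6 = u_0 = 11, the sequence is periodic with period 6.
(384 - 0) mod 6 = 0, so u_{384} = u_0 = 11.

11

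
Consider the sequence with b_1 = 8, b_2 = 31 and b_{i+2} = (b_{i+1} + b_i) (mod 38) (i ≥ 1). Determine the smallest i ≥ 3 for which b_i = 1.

3

b_1 = 8; b_2 = 31; b_3 = 1; b_4 = 32; b_5 = 33; b_6 = 27; b_7 = 22; b_8 = 11; b_9 = 33; b_{10} = 6; b_{11} = 1; b_{12} = 7; b_{13} = 8; b_{14} = 15; b_{15} = 23; b_{16} = 0; b_{17} = 23; b_{18} = 23; b_{19} = 8; b_{20} = 31.
Since (b_{19}, b_{20}) = (b_1, b_2) = (8, 31) (two consecutive terms determine the rest), the sequence is periodic with period 18.
The value 1 first appears (with i ≥ 3) at b_3.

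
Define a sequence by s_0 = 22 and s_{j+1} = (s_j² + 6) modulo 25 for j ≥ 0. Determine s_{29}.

6

Computing terms: s_0 = 22; s_1 = 15; s_2 = 6; s_3 = 17; s_4 = 20; s_5 = 6.
Since s_5 = s_2 = 6, the sequence is eventually periodic: after a pre-period of length 2 it cycles with period 3.
For j ≥ 2, s_j depends only on (j - 2) mod 3. (29 - 2) mod 3 = 0, so s_{29} = s_2 = 6.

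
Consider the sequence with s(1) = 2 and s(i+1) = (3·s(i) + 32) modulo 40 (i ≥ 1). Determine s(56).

Listing terms: s(1) = 2,  s(2) = 38,  s(3) = 26,  s(4) = 30,  s(5) = 2.
The sequence repeats with period 4.
(56 - 1) mod 4 = 3, so s(56) = s(4) = 30.

30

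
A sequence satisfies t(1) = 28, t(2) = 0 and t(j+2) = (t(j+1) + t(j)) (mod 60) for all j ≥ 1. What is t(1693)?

32

t(1) = 28, t(2) = 0, t(3) = 28, t(4) = 28, t(5) = 56, t(6) = 24, t(7) = 20, t(8) = 44, t(9) = 4, t(10) = 48, t(11) = 52, t(12) = 40, t(13) = 32, t(14) = 12, t(15) = 44, t(16) = 56, t(17) = 40, t(18) = 36, t(19) = 16, t(20) = 52, t(21) = 8, t(22) = 0, t(23) = 8, t(24) = 8, t(25) = 16, t(26) = 24, t(27) = 40, t(28) = 4, t(29) = 44, t(30) = 48, t(31) = 32, t(32) = 20, t(33) = 52, t(34) = 12, t(35) = 4, t(36) = 16, t(37) = 20, t(38) = 36, t(39) = 56, t(40) = 32, t(41) = 28, t(42) = 0.
The sequence repeats with period 40.
(1693 - 1) mod 40 = 12, so t(1693) = t(13) = 32.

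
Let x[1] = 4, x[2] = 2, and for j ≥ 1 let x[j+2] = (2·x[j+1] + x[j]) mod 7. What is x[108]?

1

We have x[1] = 4,  x[2] = 2,  x[3] = 1,  x[4] = 4,  x[5] = 2.
The sequence repeats with period 3.
(108 - 1) mod 3 = 2, so x[108] = x[3] = 1.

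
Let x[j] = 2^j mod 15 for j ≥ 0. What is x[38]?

4

Listing terms: x[0] = 1; x[1] = 2; x[2] = 4; x[3] = 8; x[4] = 1.
Since x[4] = x[0] = 1, the sequence is periodic with period 4.
(38 - 0) mod 4 = 2, so x[38] = x[2] = 4.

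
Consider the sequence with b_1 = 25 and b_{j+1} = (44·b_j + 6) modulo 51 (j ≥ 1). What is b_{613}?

Listing terms: b_1 = 25, b_2 = 35, b_3 = 16, b_4 = 47, b_5 = 34, b_6 = 23, b_7 = 49, b_8 = 20, b_9 = 19, b_{10} = 26, b_{11} = 28, b_{12} = 14, b_{13} = 10, b_{14} = 38, b_{15} = 46, b_{16} = 41, b_{17} = 25.
The sequence repeats with period 16.
So b_{613} = b_{1 + ((613-1) mod 16)} = b_5 = 34.

34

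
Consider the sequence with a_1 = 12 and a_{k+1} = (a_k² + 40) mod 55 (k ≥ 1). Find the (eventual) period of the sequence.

3

a_1 = 12, a_2 = 19, a_3 = 16, a_4 = 21, a_5 = 41, a_6 = 16.
Since a_6 = a_3 = 16, the sequence is eventually periodic: after a pre-period of length 2 it cycles with period 3.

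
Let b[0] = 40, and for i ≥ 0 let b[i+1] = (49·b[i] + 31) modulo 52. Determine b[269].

Computing terms: b[0] = 40,  b[1] = 15,  b[2] = 38,  b[3] = 21,  b[4] = 20,  b[5] = 23,  b[6] = 14,  b[7] = 41,  b[8] = 12,  b[9] = 47,  b[10] = 46,  b[11] = 49,  b[12] = 40.
Since b[12] = b[0] = 40, the sequence is periodic with period 12.
(269 - 0) mod 12 = 5, so b[269] = b[5] = 23.

23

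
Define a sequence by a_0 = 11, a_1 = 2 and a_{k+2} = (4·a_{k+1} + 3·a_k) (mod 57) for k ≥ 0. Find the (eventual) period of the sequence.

18

We have a_0 = 11, a_1 = 2, a_2 = 41, a_3 = 56, a_4 = 5, a_5 = 17, a_6 = 26, a_7 = 41, a_8 = 14, a_9 = 8, a_{10} = 17, a_{11} = 35, a_{12} = 20, a_{13} = 14, a_{14} = 2, a_{15} = 50, a_{16} = 35, a_{17} = 5, a_{18} = 11, a_{19} = 2.
The sequence repeats with period 18.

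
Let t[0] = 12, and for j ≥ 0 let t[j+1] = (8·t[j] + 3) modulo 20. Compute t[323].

3

Listing terms: t[0] = 12; t[1] = 19; t[2] = 15; t[3] = 3; t[4] = 7; t[5] = 19.
Since t[5] = t[1] = 19, the sequence is eventually periodic: after a pre-period of length 1 it cycles with period 4.
For j ≥ 1, t[j] depends only on (j - 1) mod 4. (323 - 1) mod 4 = 2, so t[323] = t[3] = 3.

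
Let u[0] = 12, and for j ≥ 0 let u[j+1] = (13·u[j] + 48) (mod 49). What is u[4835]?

22

Computing terms: u[0] = 12,  u[1] = 8,  u[2] = 5,  u[3] = 15,  u[4] = 47,  u[5] = 22,  u[6] = 40,  u[7] = 29,  u[8] = 33,  u[9] = 36,  u[10] = 26,  u[11] = 43,  u[12] = 19,  u[13] = 1,  u[14] = 12.
Since u[14] = u[0] = 12, the sequence is periodic with period 14.
(4835 - 0) mod 14 = 5, so u[4835] = u[5] = 22.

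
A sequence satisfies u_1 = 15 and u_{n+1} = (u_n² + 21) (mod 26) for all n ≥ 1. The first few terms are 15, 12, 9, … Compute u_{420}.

Computing terms: u_1 = 15,  u_2 = 12,  u_3 = 9,  u_4 = 24,  u_5 = 25,  u_6 = 22,  u_7 = 11,  u_8 = 12.
Since u_8 = u_2 = 12, the sequence is eventually periodic: after a pre-period of length 1 it cycles with period 6.
For n ≥ 2, u_n depends only on (n - 2) mod 6. (420 - 2) mod 6 = 4, so u_{420} = u_6 = 22.

22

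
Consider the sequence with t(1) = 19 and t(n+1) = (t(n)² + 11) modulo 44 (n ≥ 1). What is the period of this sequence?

Listing terms: t(1) = 19, t(2) = 20, t(3) = 15, t(4) = 16, t(5) = 3, t(6) = 20.
Since t(6) = t(2) = 20, the sequence is eventually periodic: after a pre-period of length 1 it cycles with period 4.

4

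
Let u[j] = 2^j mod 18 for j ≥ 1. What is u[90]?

We have u[1] = 2; u[2] = 4; u[3] = 8; u[4] = 16; u[5] = 14; u[6] = 10; u[7] = 2.
Since u[7] = u[1] = 2, the sequence is periodic with period 6.
(90 - 1) mod 6 = 5, so u[90] = u[6] = 10.

10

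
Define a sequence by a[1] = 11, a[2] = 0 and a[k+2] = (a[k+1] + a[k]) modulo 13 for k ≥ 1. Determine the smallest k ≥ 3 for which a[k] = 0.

We have a[1] = 11; a[2] = 0; a[3] = 11; a[4] = 11; a[5] = 9; a[6] = 7; a[7] = 3; a[8] = 10; a[9] = 0; a[10] = 10; a[11] = 10; a[12] = 7; a[13] = 4; a[14] = 11; a[15] = 2; a[16] = 0; a[17] = 2; a[18] = 2; a[19] = 4; a[20] = 6; a[21] = 10; a[22] = 3; a[23] = 0; a[24] = 3; a[25] = 3; a[26] = 6; a[27] = 9; a[28] = 2; a[29] = 11; a[30] = 0.
Since (a[29], a[30]) = (a[1], a[2]) = (11, 0) (two consecutive terms determine the rest), the sequence is periodic with period 28.
The value 0 first appears (with k ≥ 3) at a[9].

9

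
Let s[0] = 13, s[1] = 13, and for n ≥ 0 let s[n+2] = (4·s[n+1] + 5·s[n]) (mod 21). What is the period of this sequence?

Computing terms: s[0] = 13; s[1] = 13; s[2] = 12; s[3] = 8; s[4] = 8; s[5] = 9; s[6] = 13; s[7] = 13.
The sequence repeats with period 6.

6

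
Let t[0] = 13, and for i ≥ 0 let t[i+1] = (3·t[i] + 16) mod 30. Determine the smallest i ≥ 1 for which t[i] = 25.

t[0] = 13,  t[1] = 25,  t[2] = 1,  t[3] = 19,  t[4] = 13.
Since t[4] = t[0] = 13, the sequence is periodic with period 4.
The value 25 first appears (with i ≥ 1) at t[1].

1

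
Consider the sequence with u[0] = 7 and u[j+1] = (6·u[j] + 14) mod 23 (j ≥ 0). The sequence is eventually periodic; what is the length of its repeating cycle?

11

We have u[0] = 7,  u[1] = 10,  u[2] = 5,  u[3] = 21,  u[4] = 2,  u[5] = 3,  u[6] = 9,  u[7] = 22,  u[8] = 8,  u[9] = 16,  u[10] = 18,  u[11] = 7.
The sequence repeats with period 11.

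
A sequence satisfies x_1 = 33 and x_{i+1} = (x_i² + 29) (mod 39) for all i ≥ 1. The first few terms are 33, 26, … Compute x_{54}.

38

Computing terms: x_1 = 33, x_2 = 26, x_3 = 3, x_4 = 38, x_5 = 30, x_6 = 32, x_7 = 0, x_8 = 29, x_9 = 12, x_{10} = 17, x_{11} = 6, x_{12} = 26.
Since x_{12} = x_2 = 26, the sequence is eventually periodic: after a pre-period of length 1 it cycles with period 10.
For i ≥ 2, x_i depends only on (i - 2) mod 10. (54 - 2) mod 10 = 2, so x_{54} = x_4 = 38.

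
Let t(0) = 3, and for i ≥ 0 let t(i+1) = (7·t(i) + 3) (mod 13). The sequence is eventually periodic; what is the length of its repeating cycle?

12

Listing terms: t(0) = 3; t(1) = 11; t(2) = 2; t(3) = 4; t(4) = 5; t(5) = 12; t(6) = 9; t(7) = 1; t(8) = 10; t(9) = 8; t(10) = 7; t(11) = 0; t(12) = 3.
The sequence repeats with period 12.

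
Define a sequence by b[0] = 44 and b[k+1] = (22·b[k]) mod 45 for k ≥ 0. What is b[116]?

We have b[0] = 44,  b[1] = 23,  b[2] = 11,  b[3] = 17,  b[4] = 14,  b[5] = 38,  b[6] = 26,  b[7] = 32,  b[8] = 29,  b[9] = 8,  b[10] = 41,  b[11] = 2,  b[12] = 44.
Since b[12] = b[0] = 44, the sequence is periodic with period 12.
So b[116] = b[0 + ((116-0) mod 12)] = b[8] = 29.

29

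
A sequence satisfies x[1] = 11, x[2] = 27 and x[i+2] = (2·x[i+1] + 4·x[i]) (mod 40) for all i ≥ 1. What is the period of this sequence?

5

Computing terms: x[1] = 11; x[2] = 27; x[3] = 18; x[4] = 24; x[5] = 0; x[6] = 16; x[7] = 32; x[8] = 8; x[9] = 24; x[10] = 0.
Since (x[9], x[10]) = (x[4], x[5]) = (24, 0) (two consecutive terms determine the rest), the sequence is eventually periodic: after a pre-period of length 3 it cycles with period 5.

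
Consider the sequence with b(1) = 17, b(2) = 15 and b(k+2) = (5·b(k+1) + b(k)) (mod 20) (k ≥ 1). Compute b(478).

15

Listing terms: b(1) = 17, b(2) = 15, b(3) = 12, b(4) = 15, b(5) = 7, b(6) = 10, b(7) = 17, b(8) = 15.
The sequence repeats with period 6.
(478 - 1) mod 6 = 3, so b(478) = b(4) = 15.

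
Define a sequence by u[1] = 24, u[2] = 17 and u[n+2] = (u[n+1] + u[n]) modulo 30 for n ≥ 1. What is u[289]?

Listing terms: u[1] = 24, u[2] = 17, u[3] = 11, u[4] = 28, u[5] = 9, u[6] = 7, u[7] = 16, u[8] = 23, u[9] = 9, u[10] = 2, u[11] = 11, u[12] = 13, u[13] = 24, u[14] = 7, u[15] = 1, u[16] = 8, u[17] = 9, u[18] = 17, u[19] = 26, u[20] = 13, u[21] = 9, u[22] = 22, u[23] = 1, u[24] = 23, u[25] = 24, u[26] = 17.
The sequence repeats with period 24.
(289 - 1) mod 24 = 0, so u[289] = u[1] = 24.

24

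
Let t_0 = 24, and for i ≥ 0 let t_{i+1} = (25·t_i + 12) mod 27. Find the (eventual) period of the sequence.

We have t_0 = 24; t_1 = 18; t_2 = 3; t_3 = 6; t_4 = 0; t_5 = 12; t_6 = 15; t_7 = 9; t_8 = 21; t_9 = 24.
The sequence repeats with period 9.

9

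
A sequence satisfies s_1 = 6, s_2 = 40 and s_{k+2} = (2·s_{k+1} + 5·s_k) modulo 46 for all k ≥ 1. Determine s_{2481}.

4

We have s_1 = 6; s_2 = 40; s_3 = 18; s_4 = 6; s_5 = 10; s_6 = 4; s_7 = 12; s_8 = 44; s_9 = 10; s_{10} = 10; s_{11} = 24; s_{12} = 6; s_{13} = 40.
Since (s_{12}, s_{13}) = (s_1, s_2) = (6, 40) (two consecutive terms determine the rest), the sequence is periodic with period 11.
So s_{2481} = s_{1 + ((2481-1) mod 11)} = s_6 = 4.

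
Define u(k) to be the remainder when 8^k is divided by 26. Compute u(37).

Computing terms: u(1) = 8, u(2) = 12, u(3) = 18, u(4) = 14, u(5) = 8.
Since u(5) = u(1) = 8, the sequence is periodic with period 4.
(37 - 1) mod 4 = 0, so u(37) = u(1) = 8.

8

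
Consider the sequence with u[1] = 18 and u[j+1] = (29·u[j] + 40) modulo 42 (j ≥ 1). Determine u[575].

18

We have u[1] = 18, u[2] = 16, u[3] = 0, u[4] = 40, u[5] = 24, u[6] = 22, u[7] = 6, u[8] = 4, u[9] = 30, u[10] = 28, u[11] = 12, u[12] = 10, u[13] = 36, u[14] = 34, u[15] = 18.
Since u[15] = u[1] = 18, the sequence is periodic with period 14.
So u[575] = u[1 + ((575-1) mod 14)] = u[1] = 18.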